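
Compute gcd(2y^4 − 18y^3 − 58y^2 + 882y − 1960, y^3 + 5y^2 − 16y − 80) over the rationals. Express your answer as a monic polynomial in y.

Repeated division with remainder:
  2y^4 − 18y^3 − 58y^2 + 882y − 1960 = (2y − 28)(y^3 + 5y^2 − 16y − 80) + (114y^2 + 594y − 4200)
  y^3 + 5y^2 − 16y − 80 = ((1/114)y − 2/1083)(114y^2 + 594y − 4200) + ((7920/361)y − 31680/361)
  114y^2 + 594y − 4200 = ((6859/1320)y + 12635/264)((7920/361)y − 31680/361) + (0)
Last nonzero remainder: (7920/361)y − 31680/361. Dividing through by 7920/361 gives the monic gcd y − 4.

y − 4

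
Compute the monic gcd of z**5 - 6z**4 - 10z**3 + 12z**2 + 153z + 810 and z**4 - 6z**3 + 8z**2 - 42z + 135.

z**3 - 3z**2 - z - 45

Euclidean algorithm in ℚ[z]:
  z**5 - 6z**4 - 10z**3 + 12z**2 + 153z + 810 = (z)(z**4 - 6z**3 + 8z**2 - 42z + 135) + (-18z**3 + 54z**2 + 18z + 810)
  z**4 - 6z**3 + 8z**2 - 42z + 135 = (-(1/18)z + 1/6)(-18z**3 + 54z**2 + 18z + 810) + (0)
Last nonzero remainder: -18z**3 + 54z**2 + 18z + 810. Dividing through by -18 gives the monic gcd z**3 - 3z**2 - z - 45.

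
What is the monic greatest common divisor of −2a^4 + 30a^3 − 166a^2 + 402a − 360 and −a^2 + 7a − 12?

Euclidean algorithm in ℚ[a]:
  −2a^4 + 30a^3 − 166a^2 + 402a − 360 = (2a^2 − 16a + 30)(−a^2 + 7a − 12) + (0)
Last nonzero remainder: −a^2 + 7a − 12. Dividing through by −1 gives the monic gcd a^2 − 7a + 12.

a^2 − 7a + 12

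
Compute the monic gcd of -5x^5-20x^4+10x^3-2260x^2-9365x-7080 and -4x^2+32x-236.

Apply the Euclidean algorithm:
  -5x^5-20x^4+10x^3-2260x^2-9365x-7080 = ((5/4)x^3+15x^2+(175/4)x+30)(-4x^2+32x-236) + (0)
Last nonzero remainder: -4x^2+32x-236. Dividing through by -4 gives the monic gcd x^2-8x+59.

x^2-8x+59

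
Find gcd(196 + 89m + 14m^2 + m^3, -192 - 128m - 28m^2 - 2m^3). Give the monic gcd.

By polynomial division,
  m^3 + 14m^2 + 89m + 196 = (-1/2)(-2m^3 - 28m^2 - 128m - 192) + (25m + 100)
  -2m^3 - 28m^2 - 128m - 192 = (-(2/25)m^2 - (4/5)m - 48/25)(25m + 100) + (0)
Last nonzero remainder: 25m + 100. Dividing through by 25 gives the monic gcd m + 4.

4 + m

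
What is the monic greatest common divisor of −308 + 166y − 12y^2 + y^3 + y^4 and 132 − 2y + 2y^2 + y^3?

Euclidean algorithm in ℚ[y]:
  y^4 + y^3 − 12y^2 + 166y − 308 = (y − 1)(y^3 + 2y^2 − 2y + 132) + (−8y^2 + 32y − 176)
  y^3 + 2y^2 − 2y + 132 = (−(1/8)y − 3/4)(−8y^2 + 32y − 176) + (0)
Last nonzero remainder: −8y^2 + 32y − 176. Dividing through by −8 gives the monic gcd y^2 − 4y + 22.

22 − 4y + y^2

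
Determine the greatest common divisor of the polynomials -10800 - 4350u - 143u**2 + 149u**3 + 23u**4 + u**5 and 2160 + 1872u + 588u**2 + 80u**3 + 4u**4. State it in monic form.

30 + 11u + u**2

Repeated division with remainder:
  u**5 + 23u**4 + 149u**3 - 143u**2 - 4350u - 10800 = ((1/4)u + 3/4)(4u**4 + 80u**3 + 588u**2 + 1872u + 2160) + (-58u**3 - 1052u**2 - 6294u - 12420)
  4u**4 + 80u**3 + 588u**2 + 1872u + 2160 = (-(2/29)u - 108/841)(-58u**3 - 1052u**2 - 6294u - 12420) + ((15840/841)u**2 + (174240/841)u + 475200/841)
  -58u**3 - 1052u**2 - 6294u - 12420 = (-(24389/7920)u - 19343/880)((15840/841)u**2 + (174240/841)u + 475200/841) + (0)
Last nonzero remainder: (15840/841)u**2 + (174240/841)u + 475200/841. Dividing through by 15840/841 gives the monic gcd u**2 + 11u + 30.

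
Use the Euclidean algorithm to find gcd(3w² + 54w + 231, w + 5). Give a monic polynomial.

1

By polynomial division,
  3w² + 54w + 231 = (3w + 39)(w + 5) + (36)
  w + 5 = ((1/36)w + 5/36)(36) + (0)
The last nonzero remainder is the constant 36, so the polynomials are coprime and gcd = 1.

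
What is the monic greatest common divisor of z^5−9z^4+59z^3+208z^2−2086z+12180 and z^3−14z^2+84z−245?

z^2−7z+35

Repeated division with remainder:
  z^5−9z^4+59z^3+208z^2−2086z+12180 = (z^2+5z+45)(z^3−14z^2+84z−245) + (663z^2−4641z+23205)
  z^3−14z^2+84z−245 = ((1/663)z−7/663)(663z^2−4641z+23205) + (0)
Last nonzero remainder: 663z^2−4641z+23205. Dividing through by 663 gives the monic gcd z^2−7z+35.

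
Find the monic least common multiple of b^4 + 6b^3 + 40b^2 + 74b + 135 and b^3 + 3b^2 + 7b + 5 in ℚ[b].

By polynomial division,
  b^4 + 6b^3 + 40b^2 + 74b + 135 = (b + 3)(b^3 + 3b^2 + 7b + 5) + (24b^2 + 48b + 120)
  b^3 + 3b^2 + 7b + 5 = ((1/24)b + 1/24)(24b^2 + 48b + 120) + (0)
Last nonzero remainder: 24b^2 + 48b + 120. Dividing through by 24 gives the monic gcd b^2 + 2b + 5.
Then lcm(f, g) = f·g / gcd(f, g); expanding and making the result monic gives the answer.

b^5 + 7b^4 + 46b^3 + 114b^2 + 209b + 135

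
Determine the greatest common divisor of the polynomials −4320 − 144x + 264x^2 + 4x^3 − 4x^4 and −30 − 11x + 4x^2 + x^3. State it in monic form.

By polynomial division,
  −4x^4 + 4x^3 + 264x^2 − 144x − 4320 = (−4x + 20)(x^3 + 4x^2 − 11x − 30) + (140x^2 − 44x − 3720)
  x^3 + 4x^2 − 11x − 30 = ((1/140)x + 151/4900)(140x^2 − 44x − 3720) + ((20736/1225)x + 20736/245)
  140x^2 − 44x − 3720 = ((42875/5184)x − 37975/864)((20736/1225)x + 20736/245) + (0)
Last nonzero remainder: (20736/1225)x + 20736/245. Dividing through by 20736/1225 gives the monic gcd x + 5.

5 + x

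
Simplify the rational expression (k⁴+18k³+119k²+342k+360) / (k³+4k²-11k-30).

(k³+13k²+54k+72)/(k²-k-6)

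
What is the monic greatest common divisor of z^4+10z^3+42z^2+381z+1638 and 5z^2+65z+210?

By polynomial division,
  z^4+10z^3+42z^2+381z+1638 = ((1/5)z^2-(3/5)z+39/5)(5z^2+65z+210) + (0)
Last nonzero remainder: 5z^2+65z+210. Dividing through by 5 gives the monic gcd z^2+13z+42.

z^2+13z+42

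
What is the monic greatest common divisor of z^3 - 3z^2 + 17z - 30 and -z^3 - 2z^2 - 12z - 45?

Euclidean algorithm in ℚ[z]:
  z^3 - 3z^2 + 17z - 30 = (-1)(-z^3 - 2z^2 - 12z - 45) + (-5z^2 + 5z - 75)
  -z^3 - 2z^2 - 12z - 45 = ((1/5)z + 3/5)(-5z^2 + 5z - 75) + (0)
Last nonzero remainder: -5z^2 + 5z - 75. Dividing through by -5 gives the monic gcd z^2 - z + 15.

z^2 - z + 15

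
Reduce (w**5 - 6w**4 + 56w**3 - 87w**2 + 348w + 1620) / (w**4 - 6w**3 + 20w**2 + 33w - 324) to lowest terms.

By polynomial division,
  w**5 - 6w**4 + 56w**3 - 87w**2 + 348w + 1620 = (w)(w**4 - 6w**3 + 20w**2 + 33w - 324) + (36w**3 - 120w**2 + 672w + 1620)
  w**4 - 6w**3 + 20w**2 + 33w - 324 = ((1/36)w - 2/27)(36w**3 - 120w**2 + 672w + 1620) + (-(68/9)w**2 + (340/9)w - 204)
  36w**3 - 120w**2 + 672w + 1620 = (-(81/17)w - 135/17)(-(68/9)w**2 + (340/9)w - 204) + (0)
Last nonzero remainder: -(68/9)w**2 + (340/9)w - 204. Dividing through by -68/9 gives the monic gcd w**2 - 5w + 27.
Cancel w**2 - 5w + 27 from numerator and denominator to get the reduced form.

(w**3 - w**2 + 24w + 60)/(w**2 - w - 12)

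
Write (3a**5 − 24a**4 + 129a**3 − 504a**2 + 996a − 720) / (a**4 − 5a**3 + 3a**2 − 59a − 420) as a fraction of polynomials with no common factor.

(3a**3 − 21a**2 + 48a − 36)/(a**2 − 4a − 21)

Euclidean algorithm in ℚ[a]:
  3a**5 − 24a**4 + 129a**3 − 504a**2 + 996a − 720 = (3a − 9)(a**4 − 5a**3 + 3a**2 − 59a − 420) + (75a**3 − 300a**2 + 1725a − 4500)
  a**4 − 5a**3 + 3a**2 − 59a − 420 = ((1/75)a − 1/75)(75a**3 − 300a**2 + 1725a − 4500) + (−24a**2 + 24a − 480)
  75a**3 − 300a**2 + 1725a − 4500 = (−(25/8)a + 75/8)(−24a**2 + 24a − 480) + (0)
Last nonzero remainder: −24a**2 + 24a − 480. Dividing through by −24 gives the monic gcd a**2 − a + 20.
Cancel a**2 − a + 20 from numerator and denominator to get the reduced form.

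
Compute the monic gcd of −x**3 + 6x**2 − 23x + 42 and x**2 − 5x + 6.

Repeated division with remainder:
  −x**3 + 6x**2 − 23x + 42 = (−x + 1)(x**2 − 5x + 6) + (−12x + 36)
  x**2 − 5x + 6 = (−(1/12)x + 1/6)(−12x + 36) + (0)
Last nonzero remainder: −12x + 36. Dividing through by −12 gives the monic gcd x − 3.

x − 3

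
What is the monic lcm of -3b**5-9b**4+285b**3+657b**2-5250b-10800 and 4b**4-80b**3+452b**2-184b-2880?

b**6-6b**5-122b**4+636b**3+3721b**2-12150b-32400

Apply the Euclidean algorithm:
  -3b**5-9b**4+285b**3+657b**2-5250b-10800 = (-(3/4)b-69/4)(4b**4-80b**3+452b**2-184b-2880) + (-756b**3+8316b**2-10584b-60480)
  4b**4-80b**3+452b**2-184b-2880 = (-(1/189)b+1/21)(-756b**3+8316b**2-10584b-60480) + (0)
Last nonzero remainder: -756b**3+8316b**2-10584b-60480. Dividing through by -756 gives the monic gcd b**3-11b**2+14b+80.
Then lcm(f, g) = f·g / gcd(f, g); expanding and making the result monic gives the answer.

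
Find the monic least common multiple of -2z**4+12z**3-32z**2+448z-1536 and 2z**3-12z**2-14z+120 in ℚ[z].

By polynomial division,
  -2z**4+12z**3-32z**2+448z-1536 = (-z)(2z**3-12z**2-14z+120) + (-46z**2+568z-1536)
  2z**3-12z**2-14z+120 = (-(1/23)z-146/529)(-46z**2+568z-1536) + ((40194/529)z-160776/529)
  -46z**2+568z-1536 = (-(12167/20097)z+33856/6699)((40194/529)z-160776/529) + (0)
Last nonzero remainder: (40194/529)z-160776/529. Dividing through by 40194/529 gives the monic gcd z-4.
Then lcm(f, g) = f·g / gcd(f, g); expanding and making the result monic gives the answer.

z**6-8z**5+13z**4-166z**3+976z**2+1824z-11520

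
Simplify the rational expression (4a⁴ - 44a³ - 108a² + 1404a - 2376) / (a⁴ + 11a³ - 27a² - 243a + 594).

(4a - 44)/(a + 11)

Repeated division with remainder:
  4a⁴ - 44a³ - 108a² + 1404a - 2376 = (4)(a⁴ + 11a³ - 27a² - 243a + 594) + (-88a³ + 2376a - 4752)
  a⁴ + 11a³ - 27a² - 243a + 594 = (-(1/88)a - 1/8)(-88a³ + 2376a - 4752) + (0)
Last nonzero remainder: -88a³ + 2376a - 4752. Dividing through by -88 gives the monic gcd a³ - 27a + 54.
Cancel a³ - 27a + 54 from numerator and denominator to get the reduced form.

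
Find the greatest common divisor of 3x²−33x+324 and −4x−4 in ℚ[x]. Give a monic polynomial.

1

Euclidean algorithm in ℚ[x]:
  3x²−33x+324 = (−(3/4)x+9)(−4x−4) + (360)
  −4x−4 = (−(1/90)x−1/90)(360) + (0)
The last nonzero remainder is the constant 360, so the polynomials are coprime and gcd = 1.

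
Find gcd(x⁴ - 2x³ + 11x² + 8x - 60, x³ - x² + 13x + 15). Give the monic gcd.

x² - 2x + 15

Apply the Euclidean algorithm:
  x⁴ - 2x³ + 11x² + 8x - 60 = (x - 1)(x³ - x² + 13x + 15) + (-3x² + 6x - 45)
  x³ - x² + 13x + 15 = (-(1/3)x - 1/3)(-3x² + 6x - 45) + (0)
Last nonzero remainder: -3x² + 6x - 45. Dividing through by -3 gives the monic gcd x² - 2x + 15.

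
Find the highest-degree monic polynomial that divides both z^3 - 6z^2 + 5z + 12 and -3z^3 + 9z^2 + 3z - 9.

z^2 - 2z - 3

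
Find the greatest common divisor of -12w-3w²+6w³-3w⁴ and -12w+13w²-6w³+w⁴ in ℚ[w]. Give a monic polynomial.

4w-3w²+w³

By polynomial division,
  -3w⁴+6w³-3w²-12w = (-3)(w⁴-6w³+13w²-12w) + (-12w³+36w²-48w)
  w⁴-6w³+13w²-12w = (-(1/12)w+1/4)(-12w³+36w²-48w) + (0)
Last nonzero remainder: -12w³+36w²-48w. Dividing through by -12 gives the monic gcd w³-3w²+4w.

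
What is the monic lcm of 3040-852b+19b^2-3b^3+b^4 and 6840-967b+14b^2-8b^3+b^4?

-27360+10708b-1023b^2+46b^3-12b^4+b^5

Euclidean algorithm in ℚ[b]:
  b^4-3b^3+19b^2-852b+3040 = (b^4-8b^3+14b^2-967b+6840) + (5b^3+5b^2+115b-3800)
  b^4-8b^3+14b^2-967b+6840 = ((1/5)b-9/5)(5b^3+5b^2+115b-3800) + (0)
Last nonzero remainder: 5b^3+5b^2+115b-3800. Dividing through by 5 gives the monic gcd b^3+b^2+23b-760.
Then lcm(f, g) = f·g / gcd(f, g); expanding and making the result monic gives the answer.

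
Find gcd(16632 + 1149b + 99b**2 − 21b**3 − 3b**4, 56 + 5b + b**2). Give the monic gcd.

By polynomial division,
  −3b**4 − 21b**3 + 99b**2 + 1149b + 16632 = (−3b**2 − 6b + 297)(b**2 + 5b + 56) + (0)
The last nonzero remainder b**2 + 5b + 56 is already monic.

56 + 5b + b**2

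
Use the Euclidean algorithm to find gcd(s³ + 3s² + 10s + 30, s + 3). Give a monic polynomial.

s + 3

By polynomial division,
  s³ + 3s² + 10s + 30 = (s² + 10)(s + 3) + (0)
The last nonzero remainder s + 3 is already monic.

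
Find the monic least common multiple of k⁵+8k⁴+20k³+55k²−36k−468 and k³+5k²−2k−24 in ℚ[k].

Euclidean algorithm in ℚ[k]:
  k⁵+8k⁴+20k³+55k²−36k−468 = (k²+3k+7)(k³+5k²−2k−24) + (50k²+50k−300)
  k³+5k²−2k−24 = ((1/50)k+2/25)(50k²+50k−300) + (0)
Last nonzero remainder: 50k²+50k−300. Dividing through by 50 gives the monic gcd k²+k−6.
Then lcm(f, g) = f·g / gcd(f, g); expanding and making the result monic gives the answer.

k⁶+12k⁵+52k⁴+135k³+184k²−612k−1872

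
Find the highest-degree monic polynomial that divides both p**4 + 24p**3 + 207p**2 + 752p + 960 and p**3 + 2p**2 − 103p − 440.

By polynomial division,
  p**4 + 24p**3 + 207p**2 + 752p + 960 = (p + 22)(p**3 + 2p**2 − 103p − 440) + (266p**2 + 3458p + 10640)
  p**3 + 2p**2 − 103p − 440 = ((1/266)p − 11/266)(266p**2 + 3458p + 10640) + (0)
Last nonzero remainder: 266p**2 + 3458p + 10640. Dividing through by 266 gives the monic gcd p**2 + 13p + 40.

p**2 + 13p + 40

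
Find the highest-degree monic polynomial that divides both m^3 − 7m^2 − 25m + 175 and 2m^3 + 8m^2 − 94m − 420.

Repeated division with remainder:
  m^3 − 7m^2 − 25m + 175 = (1/2)(2m^3 + 8m^2 − 94m − 420) + (−11m^2 + 22m + 385)
  2m^3 + 8m^2 − 94m − 420 = (−(2/11)m − 12/11)(−11m^2 + 22m + 385) + (0)
Last nonzero remainder: −11m^2 + 22m + 385. Dividing through by −11 gives the monic gcd m^2 − 2m − 35.

m^2 − 2m − 35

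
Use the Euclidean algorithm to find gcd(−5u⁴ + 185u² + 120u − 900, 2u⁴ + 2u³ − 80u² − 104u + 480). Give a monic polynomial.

u³ − 3u² − 28u + 60

By polynomial division,
  −5u⁴ + 185u² + 120u − 900 = (−5/2)(2u⁴ + 2u³ − 80u² − 104u + 480) + (5u³ − 15u² − 140u + 300)
  2u⁴ + 2u³ − 80u² − 104u + 480 = ((2/5)u + 8/5)(5u³ − 15u² − 140u + 300) + (0)
Last nonzero remainder: 5u³ − 15u² − 140u + 300. Dividing through by 5 gives the monic gcd u³ − 3u² − 28u + 60.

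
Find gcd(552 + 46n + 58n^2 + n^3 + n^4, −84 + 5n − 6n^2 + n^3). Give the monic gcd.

Repeated division with remainder:
  n^4 + n^3 + 58n^2 + 46n + 552 = (n + 7)(n^3 − 6n^2 + 5n − 84) + (95n^2 + 95n + 1140)
  n^3 − 6n^2 + 5n − 84 = ((1/95)n − 7/95)(95n^2 + 95n + 1140) + (0)
Last nonzero remainder: 95n^2 + 95n + 1140. Dividing through by 95 gives the monic gcd n^2 + n + 12.

12 + n + n^2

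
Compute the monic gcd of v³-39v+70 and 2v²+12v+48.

1

By polynomial division,
  v³-39v+70 = ((1/2)v-3)(2v²+12v+48) + (-27v+214)
  2v²+12v+48 = (-(2/27)v-752/729)(-27v+214) + (195920/729)
  -27v+214 = (-(19683/195920)v+78003/97960)(195920/729) + (0)
The last nonzero remainder is the constant 195920/729, so the polynomials are coprime and gcd = 1.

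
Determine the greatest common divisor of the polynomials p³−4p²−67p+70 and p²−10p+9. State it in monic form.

p−1

Euclidean algorithm in ℚ[p]:
  p³−4p²−67p+70 = (p+6)(p²−10p+9) + (−16p+16)
  p²−10p+9 = (−(1/16)p+9/16)(−16p+16) + (0)
Last nonzero remainder: −16p+16. Dividing through by −16 gives the monic gcd p−1.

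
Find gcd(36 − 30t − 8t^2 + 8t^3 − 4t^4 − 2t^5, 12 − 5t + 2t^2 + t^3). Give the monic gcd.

3 − 2t + t^2

By polynomial division,
  −2t^5 − 4t^4 + 8t^3 − 8t^2 − 30t + 36 = (−2t^2 − 2)(t^3 + 2t^2 − 5t + 12) + (20t^2 − 40t + 60)
  t^3 + 2t^2 − 5t + 12 = ((1/20)t + 1/5)(20t^2 − 40t + 60) + (0)
Last nonzero remainder: 20t^2 − 40t + 60. Dividing through by 20 gives the monic gcd t^2 − 2t + 3.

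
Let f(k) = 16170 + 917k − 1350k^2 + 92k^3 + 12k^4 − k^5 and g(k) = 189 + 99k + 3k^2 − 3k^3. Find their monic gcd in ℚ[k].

Euclidean algorithm in ℚ[k]:
  −k^5 + 12k^4 + 92k^3 − 1350k^2 + 917k + 16170 = ((1/3)k^2 − (11/3)k − 70/3)(−3k^3 + 3k^2 + 99k + 189) + (−980k^2 + 3920k + 20580)
  −3k^3 + 3k^2 + 99k + 189 = ((3/980)k + 9/980)(−980k^2 + 3920k + 20580) + (0)
Last nonzero remainder: −980k^2 + 3920k + 20580. Dividing through by −980 gives the monic gcd k^2 − 4k − 21.

−21 − 4k + k^2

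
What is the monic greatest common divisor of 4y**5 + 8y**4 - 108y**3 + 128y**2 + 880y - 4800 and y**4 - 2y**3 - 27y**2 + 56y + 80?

y**2 + y - 20

By polynomial division,
  4y**5 + 8y**4 - 108y**3 + 128y**2 + 880y - 4800 = (4y + 16)(y**4 - 2y**3 - 27y**2 + 56y + 80) + (32y**3 + 336y**2 - 336y - 6080)
  y**4 - 2y**3 - 27y**2 + 56y + 80 = ((1/32)y - 25/64)(32y**3 + 336y**2 - 336y - 6080) + ((459/4)y**2 + (459/4)y - 2295)
  32y**3 + 336y**2 - 336y - 6080 = ((128/459)y + 1216/459)((459/4)y**2 + (459/4)y - 2295) + (0)
Last nonzero remainder: (459/4)y**2 + (459/4)y - 2295. Dividing through by 459/4 gives the monic gcd y**2 + y - 20.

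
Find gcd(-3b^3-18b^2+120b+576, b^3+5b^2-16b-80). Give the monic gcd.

b+4

Apply the Euclidean algorithm:
  -3b^3-18b^2+120b+576 = (-3)(b^3+5b^2-16b-80) + (-3b^2+72b+336)
  b^3+5b^2-16b-80 = (-(1/3)b-29/3)(-3b^2+72b+336) + (792b+3168)
  -3b^2+72b+336 = (-(1/264)b+7/66)(792b+3168) + (0)
Last nonzero remainder: 792b+3168. Dividing through by 792 gives the monic gcd b+4.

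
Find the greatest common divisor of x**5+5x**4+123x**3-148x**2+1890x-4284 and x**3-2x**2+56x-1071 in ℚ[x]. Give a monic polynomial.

x**2+7x+119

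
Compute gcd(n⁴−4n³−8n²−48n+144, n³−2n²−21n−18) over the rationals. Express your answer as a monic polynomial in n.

n−6

Repeated division with remainder:
  n⁴−4n³−8n²−48n+144 = (n−2)(n³−2n²−21n−18) + (9n²−72n+108)
  n³−2n²−21n−18 = ((1/9)n+2/3)(9n²−72n+108) + (15n−90)
  9n²−72n+108 = ((3/5)n−6/5)(15n−90) + (0)
Last nonzero remainder: 15n−90. Dividing through by 15 gives the monic gcd n−6.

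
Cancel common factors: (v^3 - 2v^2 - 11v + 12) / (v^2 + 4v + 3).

(v^2 - 5v + 4)/(v + 1)

By polynomial division,
  v^3 - 2v^2 - 11v + 12 = (v - 6)(v^2 + 4v + 3) + (10v + 30)
  v^2 + 4v + 3 = ((1/10)v + 1/10)(10v + 30) + (0)
Last nonzero remainder: 10v + 30. Dividing through by 10 gives the monic gcd v + 3.
Cancel v + 3 from numerator and denominator to get the reduced form.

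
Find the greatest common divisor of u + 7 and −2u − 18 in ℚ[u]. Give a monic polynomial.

By polynomial division,
  u + 7 = (−1/2)(−2u − 18) + (−2)
  −2u − 18 = (u + 9)(−2) + (0)
The last nonzero remainder is the constant −2, so the polynomials are coprime and gcd = 1.

1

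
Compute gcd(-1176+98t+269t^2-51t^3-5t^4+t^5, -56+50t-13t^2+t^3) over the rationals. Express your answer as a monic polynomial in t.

28-11t+t^2

By polynomial division,
  t^5-5t^4-51t^3+269t^2+98t-1176 = (t^2+8t+3)(t^3-13t^2+50t-56) + (-36t^2+396t-1008)
  t^3-13t^2+50t-56 = (-(1/36)t+1/18)(-36t^2+396t-1008) + (0)
Last nonzero remainder: -36t^2+396t-1008. Dividing through by -36 gives the monic gcd t^2-11t+28.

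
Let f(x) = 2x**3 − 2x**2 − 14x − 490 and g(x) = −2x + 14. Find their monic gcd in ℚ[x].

Apply the Euclidean algorithm:
  2x**3 − 2x**2 − 14x − 490 = (−x**2 − 6x − 35)(−2x + 14) + (0)
Last nonzero remainder: −2x + 14. Dividing through by −2 gives the monic gcd x − 7.

x − 7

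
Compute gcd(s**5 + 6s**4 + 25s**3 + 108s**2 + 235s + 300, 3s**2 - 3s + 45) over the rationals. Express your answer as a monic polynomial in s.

s**2 - s + 15

By polynomial division,
  s**5 + 6s**4 + 25s**3 + 108s**2 + 235s + 300 = ((1/3)s**3 + (7/3)s**2 + (17/3)s + 20/3)(3s**2 - 3s + 45) + (0)
Last nonzero remainder: 3s**2 - 3s + 45. Dividing through by 3 gives the monic gcd s**2 - s + 15.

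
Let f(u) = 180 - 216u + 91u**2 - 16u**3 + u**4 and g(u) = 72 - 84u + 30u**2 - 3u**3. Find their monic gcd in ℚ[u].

Euclidean algorithm in ℚ[u]:
  u**4 - 16u**3 + 91u**2 - 216u + 180 = (-(1/3)u + 2)(-3u**3 + 30u**2 - 84u + 72) + (3u**2 - 24u + 36)
  -3u**3 + 30u**2 - 84u + 72 = (-u + 2)(3u**2 - 24u + 36) + (0)
Last nonzero remainder: 3u**2 - 24u + 36. Dividing through by 3 gives the monic gcd u**2 - 8u + 12.

12 - 8u + u**2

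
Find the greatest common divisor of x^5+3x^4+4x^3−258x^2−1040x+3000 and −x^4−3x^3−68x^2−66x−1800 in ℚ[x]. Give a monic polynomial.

x^2+6x+50

Repeated division with remainder:
  x^5+3x^4+4x^3−258x^2−1040x+3000 = (−x)(−x^4−3x^3−68x^2−66x−1800) + (−64x^3−324x^2−2840x+3000)
  −x^4−3x^3−68x^2−66x−1800 = ((1/64)x−33/1024)(−64x^3−324x^2−2840x+3000) + (−(8721/256)x^2−(26163/128)x−218025/128)
  −64x^3−324x^2−2840x+3000 = ((16384/8721)x−5120/2907)(−(8721/256)x^2−(26163/128)x−218025/128) + (0)
Last nonzero remainder: −(8721/256)x^2−(26163/128)x−218025/128. Dividing through by −8721/256 gives the monic gcd x^2+6x+50.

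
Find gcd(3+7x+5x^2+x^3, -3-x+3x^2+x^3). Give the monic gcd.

Euclidean algorithm in ℚ[x]:
  x^3+5x^2+7x+3 = (x^3+3x^2-x-3) + (2x^2+8x+6)
  x^3+3x^2-x-3 = ((1/2)x-1/2)(2x^2+8x+6) + (0)
Last nonzero remainder: 2x^2+8x+6. Dividing through by 2 gives the monic gcd x^2+4x+3.

3+4x+x^2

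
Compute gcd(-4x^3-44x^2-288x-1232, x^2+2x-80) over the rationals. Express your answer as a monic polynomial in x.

1

Repeated division with remainder:
  -4x^3-44x^2-288x-1232 = (-4x-36)(x^2+2x-80) + (-536x-4112)
  x^2+2x-80 = (-(1/536)x+95/8978)(-536x-4112) + (-163800/4489)
  -536x-4112 = ((300763/20475)x+2307346/20475)(-163800/4489) + (0)
The last nonzero remainder is the constant -163800/4489, so the polynomials are coprime and gcd = 1.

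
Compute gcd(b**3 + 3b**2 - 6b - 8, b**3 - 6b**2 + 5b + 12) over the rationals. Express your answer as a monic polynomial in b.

b + 1

Euclidean algorithm in ℚ[b]:
  b**3 + 3b**2 - 6b - 8 = (b**3 - 6b**2 + 5b + 12) + (9b**2 - 11b - 20)
  b**3 - 6b**2 + 5b + 12 = ((1/9)b - 43/81)(9b**2 - 11b - 20) + ((112/81)b + 112/81)
  9b**2 - 11b - 20 = ((729/112)b - 405/28)((112/81)b + 112/81) + (0)
Last nonzero remainder: (112/81)b + 112/81. Dividing through by 112/81 gives the monic gcd b + 1.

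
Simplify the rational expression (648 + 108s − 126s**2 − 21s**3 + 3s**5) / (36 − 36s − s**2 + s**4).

(−18 − 3s + 3s**2)/(−1 + s)

Apply the Euclidean algorithm:
  3s**5 − 21s**3 − 126s**2 + 108s + 648 = (3s)(s**4 − s**2 − 36s + 36) + (−18s**3 − 18s**2 + 648)
  s**4 − s**2 − 36s + 36 = (−(1/18)s + 1/18)(−18s**3 − 18s**2 + 648) + (0)
Last nonzero remainder: −18s**3 − 18s**2 + 648. Dividing through by −18 gives the monic gcd s**3 + s**2 − 36.
Cancel s**3 + s**2 − 36 from numerator and denominator to get the reduced form.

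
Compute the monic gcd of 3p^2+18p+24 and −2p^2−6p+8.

p+4

By polynomial division,
  3p^2+18p+24 = (−3/2)(−2p^2−6p+8) + (9p+36)
  −2p^2−6p+8 = (−(2/9)p+2/9)(9p+36) + (0)
Last nonzero remainder: 9p+36. Dividing through by 9 gives the monic gcd p+4.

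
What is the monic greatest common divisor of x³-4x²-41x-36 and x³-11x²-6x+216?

x²-5x-36

Apply the Euclidean algorithm:
  x³-4x²-41x-36 = (x³-11x²-6x+216) + (7x²-35x-252)
  x³-11x²-6x+216 = ((1/7)x-6/7)(7x²-35x-252) + (0)
Last nonzero remainder: 7x²-35x-252. Dividing through by 7 gives the monic gcd x²-5x-36.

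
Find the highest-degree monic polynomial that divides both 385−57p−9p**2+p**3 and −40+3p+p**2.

−5+p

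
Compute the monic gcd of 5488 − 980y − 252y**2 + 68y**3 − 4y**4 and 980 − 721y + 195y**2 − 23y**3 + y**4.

49 − 14y + y**2

Apply the Euclidean algorithm:
  −4y**4 + 68y**3 − 252y**2 − 980y + 5488 = (−4)(y**4 − 23y**3 + 195y**2 − 721y + 980) + (−24y**3 + 528y**2 − 3864y + 9408)
  y**4 − 23y**3 + 195y**2 − 721y + 980 = (−(1/24)y + 1/24)(−24y**3 + 528y**2 − 3864y + 9408) + (12y**2 − 168y + 588)
  −24y**3 + 528y**2 − 3864y + 9408 = (−2y + 16)(12y**2 − 168y + 588) + (0)
Last nonzero remainder: 12y**2 − 168y + 588. Dividing through by 12 gives the monic gcd y**2 − 14y + 49.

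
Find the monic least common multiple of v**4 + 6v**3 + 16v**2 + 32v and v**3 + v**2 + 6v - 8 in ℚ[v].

v**5 + 5v**4 + 10v**3 + 16v**2 - 32v

By polynomial division,
  v**4 + 6v**3 + 16v**2 + 32v = (v + 5)(v**3 + v**2 + 6v - 8) + (5v**2 + 10v + 40)
  v**3 + v**2 + 6v - 8 = ((1/5)v - 1/5)(5v**2 + 10v + 40) + (0)
Last nonzero remainder: 5v**2 + 10v + 40. Dividing through by 5 gives the monic gcd v**2 + 2v + 8.
Then lcm(f, g) = f·g / gcd(f, g); expanding and making the result monic gives the answer.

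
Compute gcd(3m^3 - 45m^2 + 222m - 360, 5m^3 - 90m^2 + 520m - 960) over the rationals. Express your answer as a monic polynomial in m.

Apply the Euclidean algorithm:
  3m^3 - 45m^2 + 222m - 360 = (3/5)(5m^3 - 90m^2 + 520m - 960) + (9m^2 - 90m + 216)
  5m^3 - 90m^2 + 520m - 960 = ((5/9)m - 40/9)(9m^2 - 90m + 216) + (0)
Last nonzero remainder: 9m^2 - 90m + 216. Dividing through by 9 gives the monic gcd m^2 - 10m + 24.

m^2 - 10m + 24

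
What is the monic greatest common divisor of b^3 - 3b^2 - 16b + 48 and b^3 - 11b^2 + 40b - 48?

Apply the Euclidean algorithm:
  b^3 - 3b^2 - 16b + 48 = (b^3 - 11b^2 + 40b - 48) + (8b^2 - 56b + 96)
  b^3 - 11b^2 + 40b - 48 = ((1/8)b - 1/2)(8b^2 - 56b + 96) + (0)
Last nonzero remainder: 8b^2 - 56b + 96. Dividing through by 8 gives the monic gcd b^2 - 7b + 12.

b^2 - 7b + 12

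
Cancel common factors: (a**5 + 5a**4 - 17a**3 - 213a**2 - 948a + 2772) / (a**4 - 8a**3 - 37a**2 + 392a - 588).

Repeated division with remainder:
  a**5 + 5a**4 - 17a**3 - 213a**2 - 948a + 2772 = (a + 13)(a**4 - 8a**3 - 37a**2 + 392a - 588) + (124a**3 - 124a**2 - 5456a + 10416)
  a**4 - 8a**3 - 37a**2 + 392a - 588 = ((1/124)a - 7/124)(124a**3 - 124a**2 - 5456a + 10416) + (0)
Last nonzero remainder: 124a**3 - 124a**2 - 5456a + 10416. Dividing through by 124 gives the monic gcd a**3 - a**2 - 44a + 84.
Cancel a**3 - a**2 - 44a + 84 from numerator and denominator to get the reduced form.

(a**2 + 6a + 33)/(a - 7)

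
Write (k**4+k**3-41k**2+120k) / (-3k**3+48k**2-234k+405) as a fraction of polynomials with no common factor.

(-k**2-8k)/(3k-27)

Euclidean algorithm in ℚ[k]:
  k**4+k**3-41k**2+120k = (-(1/3)k-17/3)(-3k**3+48k**2-234k+405) + (153k**2-1071k+2295)
  -3k**3+48k**2-234k+405 = (-(1/51)k+3/17)(153k**2-1071k+2295) + (0)
Last nonzero remainder: 153k**2-1071k+2295. Dividing through by 153 gives the monic gcd k**2-7k+15.
Cancel k**2-7k+15 from numerator and denominator to get the reduced form.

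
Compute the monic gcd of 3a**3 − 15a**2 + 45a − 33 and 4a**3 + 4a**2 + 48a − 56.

Repeated division with remainder:
  3a**3 − 15a**2 + 45a − 33 = (3/4)(4a**3 + 4a**2 + 48a − 56) + (−18a**2 + 9a + 9)
  4a**3 + 4a**2 + 48a − 56 = (−(2/9)a − 1/3)(−18a**2 + 9a + 9) + (53a − 53)
  −18a**2 + 9a + 9 = (−(18/53)a − 9/53)(53a − 53) + (0)
Last nonzero remainder: 53a − 53. Dividing through by 53 gives the monic gcd a − 1.

a − 1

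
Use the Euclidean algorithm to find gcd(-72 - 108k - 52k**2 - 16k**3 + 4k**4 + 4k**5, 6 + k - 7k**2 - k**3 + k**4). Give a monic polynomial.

-6 - 7k + k**3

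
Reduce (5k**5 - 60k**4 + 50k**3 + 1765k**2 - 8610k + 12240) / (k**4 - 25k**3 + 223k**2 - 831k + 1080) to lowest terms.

By polynomial division,
  5k**5 - 60k**4 + 50k**3 + 1765k**2 - 8610k + 12240 = (5k + 65)(k**4 - 25k**3 + 223k**2 - 831k + 1080) + (560k**3 - 8575k**2 + 40005k - 57960)
  k**4 - 25k**3 + 223k**2 - 831k + 1080 = ((1/560)k - 31/1792)(560k**3 - 8575k**2 + 40005k - 57960) + ((825/256)k**2 - (9075/256)k + 2475/32)
  560k**3 - 8575k**2 + 40005k - 57960 = ((28672/165)k - 41216/55)((825/256)k**2 - (9075/256)k + 2475/32) + (0)
Last nonzero remainder: (825/256)k**2 - (9075/256)k + 2475/32. Dividing through by 825/256 gives the monic gcd k**2 - 11k + 24.
Cancel k**2 - 11k + 24 from numerator and denominator to get the reduced form.

(5k**3 - 5k**2 - 125k + 510)/(k**2 - 14k + 45)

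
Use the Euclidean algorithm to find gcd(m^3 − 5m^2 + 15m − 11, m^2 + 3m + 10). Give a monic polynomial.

Euclidean algorithm in ℚ[m]:
  m^3 − 5m^2 + 15m − 11 = (m − 8)(m^2 + 3m + 10) + (29m + 69)
  m^2 + 3m + 10 = ((1/29)m + 18/841)(29m + 69) + (7168/841)
  29m + 69 = ((24389/7168)m + 58029/7168)(7168/841) + (0)
The last nonzero remainder is the constant 7168/841, so the polynomials are coprime and gcd = 1.

1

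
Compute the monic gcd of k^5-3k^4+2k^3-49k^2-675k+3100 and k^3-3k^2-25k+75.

k^2-25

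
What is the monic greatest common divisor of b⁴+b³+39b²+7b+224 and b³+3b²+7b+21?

b²+7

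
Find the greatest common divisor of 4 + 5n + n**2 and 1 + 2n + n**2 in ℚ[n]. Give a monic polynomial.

1 + n

Euclidean algorithm in ℚ[n]:
  n**2 + 5n + 4 = (n**2 + 2n + 1) + (3n + 3)
  n**2 + 2n + 1 = ((1/3)n + 1/3)(3n + 3) + (0)
Last nonzero remainder: 3n + 3. Dividing through by 3 gives the monic gcd n + 1.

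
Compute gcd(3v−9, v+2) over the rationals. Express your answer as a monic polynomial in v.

1

By polynomial division,
  3v−9 = (3)(v+2) + (−15)
  v+2 = (−(1/15)v−2/15)(−15) + (0)
The last nonzero remainder is the constant −15, so the polynomials are coprime and gcd = 1.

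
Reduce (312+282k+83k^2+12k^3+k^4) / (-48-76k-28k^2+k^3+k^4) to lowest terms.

(39+6k+k^2)/(-6-5k+k^2)

Euclidean algorithm in ℚ[k]:
  k^4+12k^3+83k^2+282k+312 = (k^4+k^3-28k^2-76k-48) + (11k^3+111k^2+358k+360)
  k^4+k^3-28k^2-76k-48 = ((1/11)k-100/121)(11k^3+111k^2+358k+360) + ((3774/121)k^2+(22644/121)k+30192/121)
  11k^3+111k^2+358k+360 = ((1331/3774)k+1815/1258)((3774/121)k^2+(22644/121)k+30192/121) + (0)
Last nonzero remainder: (3774/121)k^2+(22644/121)k+30192/121. Dividing through by 3774/121 gives the monic gcd k^2+6k+8.
Cancel k^2+6k+8 from numerator and denominator to get the reduced form.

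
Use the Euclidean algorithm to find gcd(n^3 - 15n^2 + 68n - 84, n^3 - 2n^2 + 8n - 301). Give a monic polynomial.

Repeated division with remainder:
  n^3 - 15n^2 + 68n - 84 = (n^3 - 2n^2 + 8n - 301) + (-13n^2 + 60n + 217)
  n^3 - 2n^2 + 8n - 301 = (-(1/13)n - 34/169)(-13n^2 + 60n + 217) + ((6213/169)n - 43491/169)
  -13n^2 + 60n + 217 = (-(2197/6213)n - 5239/6213)((6213/169)n - 43491/169) + (0)
Last nonzero remainder: (6213/169)n - 43491/169. Dividing through by 6213/169 gives the monic gcd n - 7.

n - 7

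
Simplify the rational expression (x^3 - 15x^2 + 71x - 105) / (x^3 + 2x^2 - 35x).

(x^2 - 10x + 21)/(x^2 + 7x)

By polynomial division,
  x^3 - 15x^2 + 71x - 105 = (x^3 + 2x^2 - 35x) + (-17x^2 + 106x - 105)
  x^3 + 2x^2 - 35x = (-(1/17)x - 140/289)(-17x^2 + 106x - 105) + ((2940/289)x - 14700/289)
  -17x^2 + 106x - 105 = (-(4913/2940)x + 289/140)((2940/289)x - 14700/289) + (0)
Last nonzero remainder: (2940/289)x - 14700/289. Dividing through by 2940/289 gives the monic gcd x - 5.
Cancel x - 5 from numerator and denominator to get the reduced form.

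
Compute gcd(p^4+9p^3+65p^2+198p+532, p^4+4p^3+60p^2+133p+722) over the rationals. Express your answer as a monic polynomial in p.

Apply the Euclidean algorithm:
  p^4+9p^3+65p^2+198p+532 = (p^4+4p^3+60p^2+133p+722) + (5p^3+5p^2+65p-190)
  p^4+4p^3+60p^2+133p+722 = ((1/5)p+3/5)(5p^3+5p^2+65p-190) + (44p^2+132p+836)
  5p^3+5p^2+65p-190 = ((5/44)p-5/22)(44p^2+132p+836) + (0)
Last nonzero remainder: 44p^2+132p+836. Dividing through by 44 gives the monic gcd p^2+3p+19.

p^2+3p+19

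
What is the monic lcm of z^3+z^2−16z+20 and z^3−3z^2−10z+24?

z^5−29z^3+24z^2+172z−240

By polynomial division,
  z^3+z^2−16z+20 = (z^3−3z^2−10z+24) + (4z^2−6z−4)
  z^3−3z^2−10z+24 = ((1/4)z−3/8)(4z^2−6z−4) + (−(45/4)z+45/2)
  4z^2−6z−4 = (−(16/45)z−8/45)(−(45/4)z+45/2) + (0)
Last nonzero remainder: −(45/4)z+45/2. Dividing through by −45/4 gives the monic gcd z−2.
Then lcm(f, g) = f·g / gcd(f, g); expanding and making the result monic gives the answer.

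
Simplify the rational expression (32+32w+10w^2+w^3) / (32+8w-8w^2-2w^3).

(-4-w)/(-4+2w)

By polynomial division,
  w^3+10w^2+32w+32 = (-1/2)(-2w^3-8w^2+8w+32) + (6w^2+36w+48)
  -2w^3-8w^2+8w+32 = (-(1/3)w+2/3)(6w^2+36w+48) + (0)
Last nonzero remainder: 6w^2+36w+48. Dividing through by 6 gives the monic gcd w^2+6w+8.
Cancel w^2+6w+8 from numerator and denominator to get the reduced form.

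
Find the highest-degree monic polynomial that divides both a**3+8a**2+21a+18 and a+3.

Repeated division with remainder:
  a**3+8a**2+21a+18 = (a**2+5a+6)(a+3) + (0)
The last nonzero remainder a+3 is already monic.

a+3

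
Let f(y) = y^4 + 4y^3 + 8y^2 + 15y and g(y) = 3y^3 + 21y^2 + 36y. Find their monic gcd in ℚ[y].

y^2 + 3y

Repeated division with remainder:
  y^4 + 4y^3 + 8y^2 + 15y = ((1/3)y − 1)(3y^3 + 21y^2 + 36y) + (17y^2 + 51y)
  3y^3 + 21y^2 + 36y = ((3/17)y + 12/17)(17y^2 + 51y) + (0)
Last nonzero remainder: 17y^2 + 51y. Dividing through by 17 gives the monic gcd y^2 + 3y.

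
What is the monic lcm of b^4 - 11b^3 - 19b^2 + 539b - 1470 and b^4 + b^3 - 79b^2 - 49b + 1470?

b^5 - 5b^4 - 85b^3 + 425b^2 + 1764b - 8820

By polynomial division,
  b^4 - 11b^3 - 19b^2 + 539b - 1470 = (b^4 + b^3 - 79b^2 - 49b + 1470) + (-12b^3 + 60b^2 + 588b - 2940)
  b^4 + b^3 - 79b^2 - 49b + 1470 = (-(1/12)b - 1/2)(-12b^3 + 60b^2 + 588b - 2940) + (0)
Last nonzero remainder: -12b^3 + 60b^2 + 588b - 2940. Dividing through by -12 gives the monic gcd b^3 - 5b^2 - 49b + 245.
Then lcm(f, g) = f·g / gcd(f, g); expanding and making the result monic gives the answer.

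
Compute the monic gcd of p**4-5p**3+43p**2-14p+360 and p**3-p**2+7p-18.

Euclidean algorithm in ℚ[p]:
  p**4-5p**3+43p**2-14p+360 = (p-4)(p**3-p**2+7p-18) + (32p**2+32p+288)
  p**3-p**2+7p-18 = ((1/32)p-1/16)(32p**2+32p+288) + (0)
Last nonzero remainder: 32p**2+32p+288. Dividing through by 32 gives the monic gcd p**2+p+9.

p**2+p+9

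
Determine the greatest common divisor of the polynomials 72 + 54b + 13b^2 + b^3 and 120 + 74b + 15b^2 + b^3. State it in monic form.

24 + 10b + b^2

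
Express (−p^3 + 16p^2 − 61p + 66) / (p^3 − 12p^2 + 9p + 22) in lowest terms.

(−p + 3)/(p + 1)

Repeated division with remainder:
  −p^3 + 16p^2 − 61p + 66 = (−1)(p^3 − 12p^2 + 9p + 22) + (4p^2 − 52p + 88)
  p^3 − 12p^2 + 9p + 22 = ((1/4)p + 1/4)(4p^2 − 52p + 88) + (0)
Last nonzero remainder: 4p^2 − 52p + 88. Dividing through by 4 gives the monic gcd p^2 − 13p + 22.
Cancel p^2 − 13p + 22 from numerator and denominator to get the reduced form.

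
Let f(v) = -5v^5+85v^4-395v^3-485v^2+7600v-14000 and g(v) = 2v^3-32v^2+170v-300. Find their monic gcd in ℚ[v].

Euclidean algorithm in ℚ[v]:
  -5v^5+85v^4-395v^3-485v^2+7600v-14000 = (-(5/2)v^2+(5/2)v+55)(2v^3-32v^2+170v-300) + (100v^2-1000v+2500)
  2v^3-32v^2+170v-300 = ((1/50)v-3/25)(100v^2-1000v+2500) + (0)
Last nonzero remainder: 100v^2-1000v+2500. Dividing through by 100 gives the monic gcd v^2-10v+25.

v^2-10v+25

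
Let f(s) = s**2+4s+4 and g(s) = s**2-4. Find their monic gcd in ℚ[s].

Apply the Euclidean algorithm:
  s**2+4s+4 = (s**2-4) + (4s+8)
  s**2-4 = ((1/4)s-1/2)(4s+8) + (0)
Last nonzero remainder: 4s+8. Dividing through by 4 gives the monic gcd s+2.

s+2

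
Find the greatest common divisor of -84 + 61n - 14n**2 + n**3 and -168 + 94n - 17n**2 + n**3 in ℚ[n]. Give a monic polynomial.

28 - 11n + n**2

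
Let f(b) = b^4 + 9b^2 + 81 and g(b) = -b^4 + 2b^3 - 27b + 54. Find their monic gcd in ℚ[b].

Apply the Euclidean algorithm:
  b^4 + 9b^2 + 81 = (-1)(-b^4 + 2b^3 - 27b + 54) + (2b^3 + 9b^2 - 27b + 135)
  -b^4 + 2b^3 - 27b + 54 = (-(1/2)b + 13/4)(2b^3 + 9b^2 - 27b + 135) + (-(171/4)b^2 + (513/4)b - 1539/4)
  2b^3 + 9b^2 - 27b + 135 = (-(8/171)b - 20/57)(-(171/4)b^2 + (513/4)b - 1539/4) + (0)
Last nonzero remainder: -(171/4)b^2 + (513/4)b - 1539/4. Dividing through by -171/4 gives the monic gcd b^2 - 3b + 9.

b^2 - 3b + 9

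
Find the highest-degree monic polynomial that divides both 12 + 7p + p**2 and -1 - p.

1

By polynomial division,
  p**2 + 7p + 12 = (-p - 6)(-p - 1) + (6)
  -p - 1 = (-(1/6)p - 1/6)(6) + (0)
The last nonzero remainder is the constant 6, so the polynomials are coprime and gcd = 1.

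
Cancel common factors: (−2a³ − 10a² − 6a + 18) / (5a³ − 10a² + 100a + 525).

(−2a² − 4a + 6)/(5a² − 25a + 175)

Repeated division with remainder:
  −2a³ − 10a² − 6a + 18 = (−2/5)(5a³ − 10a² + 100a + 525) + (−14a² + 34a + 228)
  5a³ − 10a² + 100a + 525 = (−(5/14)a − 15/98)(−14a² + 34a + 228) + ((9145/49)a + 27435/49)
  −14a² + 34a + 228 = (−(686/9145)a + 3724/9145)((9145/49)a + 27435/49) + (0)
Last nonzero remainder: (9145/49)a + 27435/49. Dividing through by 9145/49 gives the monic gcd a + 3.
Cancel a + 3 from numerator and denominator to get the reduced form.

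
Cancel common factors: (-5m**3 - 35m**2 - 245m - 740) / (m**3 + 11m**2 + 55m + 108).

By polynomial division,
  -5m**3 - 35m**2 - 245m - 740 = (-5)(m**3 + 11m**2 + 55m + 108) + (20m**2 + 30m - 200)
  m**3 + 11m**2 + 55m + 108 = ((1/20)m + 19/40)(20m**2 + 30m - 200) + ((203/4)m + 203)
  20m**2 + 30m - 200 = ((80/203)m - 200/203)((203/4)m + 203) + (0)
Last nonzero remainder: (203/4)m + 203. Dividing through by 203/4 gives the monic gcd m + 4.
Cancel m + 4 from numerator and denominator to get the reduced form.

(-5m**2 - 15m - 185)/(m**2 + 7m + 27)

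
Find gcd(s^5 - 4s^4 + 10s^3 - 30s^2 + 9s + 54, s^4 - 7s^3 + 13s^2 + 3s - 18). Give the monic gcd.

s^3 - 4s^2 + s + 6

Repeated division with remainder:
  s^5 - 4s^4 + 10s^3 - 30s^2 + 9s + 54 = (s + 3)(s^4 - 7s^3 + 13s^2 + 3s - 18) + (18s^3 - 72s^2 + 18s + 108)
  s^4 - 7s^3 + 13s^2 + 3s - 18 = ((1/18)s - 1/6)(18s^3 - 72s^2 + 18s + 108) + (0)
Last nonzero remainder: 18s^3 - 72s^2 + 18s + 108. Dividing through by 18 gives the monic gcd s^3 - 4s^2 + s + 6.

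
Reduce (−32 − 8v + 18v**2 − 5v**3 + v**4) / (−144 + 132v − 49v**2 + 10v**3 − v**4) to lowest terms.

By polynomial division,
  v**4 − 5v**3 + 18v**2 − 8v − 32 = (−1)(−v**4 + 10v**3 − 49v**2 + 132v − 144) + (5v**3 − 31v**2 + 124v − 176)
  −v**4 + 10v**3 − 49v**2 + 132v − 144 = (−(1/5)v + 19/25)(5v**3 − 31v**2 + 124v − 176) + (−(16/25)v**2 + (64/25)v − 256/25)
  5v**3 − 31v**2 + 124v − 176 = (−(125/16)v + 275/16)(−(16/25)v**2 + (64/25)v − 256/25) + (0)
Last nonzero remainder: −(16/25)v**2 + (64/25)v − 256/25. Dividing through by −16/25 gives the monic gcd v**2 − 4v + 16.
Cancel v**2 − 4v + 16 from numerator and denominator to get the reduced form.

(2 + v − v**2)/(9 − 6v + v**2)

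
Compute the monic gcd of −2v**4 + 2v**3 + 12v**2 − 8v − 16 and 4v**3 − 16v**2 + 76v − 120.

By polynomial division,
  −2v**4 + 2v**3 + 12v**2 − 8v − 16 = (−(1/2)v − 3/2)(4v**3 − 16v**2 + 76v − 120) + (26v**2 + 46v − 196)
  4v**3 − 16v**2 + 76v − 120 = ((2/13)v − 150/169)(26v**2 + 46v − 196) + ((24840/169)v − 49680/169)
  26v**2 + 46v − 196 = ((2197/12420)v + 8281/12420)((24840/169)v − 49680/169) + (0)
Last nonzero remainder: (24840/169)v − 49680/169. Dividing through by 24840/169 gives the monic gcd v − 2.

v − 2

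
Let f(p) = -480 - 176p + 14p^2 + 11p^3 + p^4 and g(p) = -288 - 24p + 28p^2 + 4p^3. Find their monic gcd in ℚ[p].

24 + 10p + p^2

Euclidean algorithm in ℚ[p]:
  p^4 + 11p^3 + 14p^2 - 176p - 480 = ((1/4)p + 1)(4p^3 + 28p^2 - 24p - 288) + (-8p^2 - 80p - 192)
  4p^3 + 28p^2 - 24p - 288 = (-(1/2)p + 3/2)(-8p^2 - 80p - 192) + (0)
Last nonzero remainder: -8p^2 - 80p - 192. Dividing through by -8 gives the monic gcd p^2 + 10p + 24.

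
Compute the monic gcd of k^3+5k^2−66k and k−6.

Apply the Euclidean algorithm:
  k^3+5k^2−66k = (k^2+11k)(k−6) + (0)
The last nonzero remainder k−6 is already monic.

k−6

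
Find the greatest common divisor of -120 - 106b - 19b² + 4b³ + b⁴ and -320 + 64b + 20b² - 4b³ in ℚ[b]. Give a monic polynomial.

Apply the Euclidean algorithm:
  b⁴ + 4b³ - 19b² - 106b - 120 = (-(1/4)b - 9/4)(-4b³ + 20b² + 64b - 320) + (42b² - 42b - 840)
  -4b³ + 20b² + 64b - 320 = (-(2/21)b + 8/21)(42b² - 42b - 840) + (0)
Last nonzero remainder: 42b² - 42b - 840. Dividing through by 42 gives the monic gcd b² - b - 20.

-20 - b + b²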